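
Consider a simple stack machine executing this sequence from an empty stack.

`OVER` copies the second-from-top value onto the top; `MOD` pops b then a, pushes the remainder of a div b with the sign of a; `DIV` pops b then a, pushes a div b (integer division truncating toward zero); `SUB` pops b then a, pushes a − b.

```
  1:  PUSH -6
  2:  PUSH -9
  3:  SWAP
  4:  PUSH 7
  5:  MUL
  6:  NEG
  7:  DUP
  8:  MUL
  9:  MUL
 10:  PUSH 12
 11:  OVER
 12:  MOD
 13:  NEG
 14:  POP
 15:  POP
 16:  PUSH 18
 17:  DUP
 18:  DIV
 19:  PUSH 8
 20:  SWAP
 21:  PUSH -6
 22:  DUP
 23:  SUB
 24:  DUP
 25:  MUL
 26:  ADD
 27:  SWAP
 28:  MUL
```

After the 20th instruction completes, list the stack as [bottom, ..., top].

[8, 1]

PUSH -6 : [-6]
PUSH -9 : [-6, -9]
SWAP    : [-9, -6]
PUSH 7  : [-9, -6, 7]
MUL     : [-9, -42]
NEG     : [-9, 42]
DUP     : [-9, 42, 42]
MUL     : [-9, 1764]
MUL     : [-15876]
PUSH 12 : [-15876, 12]
OVER    : [-15876, 12, -15876]
MOD     : [-15876, 12]
NEG     : [-15876, -12]
POP     : [-15876]
POP     : []
PUSH 18 : [18]
DUP     : [18, 18]
DIV     : [1]
PUSH 8  : [1, 8]
SWAP    : [8, 1]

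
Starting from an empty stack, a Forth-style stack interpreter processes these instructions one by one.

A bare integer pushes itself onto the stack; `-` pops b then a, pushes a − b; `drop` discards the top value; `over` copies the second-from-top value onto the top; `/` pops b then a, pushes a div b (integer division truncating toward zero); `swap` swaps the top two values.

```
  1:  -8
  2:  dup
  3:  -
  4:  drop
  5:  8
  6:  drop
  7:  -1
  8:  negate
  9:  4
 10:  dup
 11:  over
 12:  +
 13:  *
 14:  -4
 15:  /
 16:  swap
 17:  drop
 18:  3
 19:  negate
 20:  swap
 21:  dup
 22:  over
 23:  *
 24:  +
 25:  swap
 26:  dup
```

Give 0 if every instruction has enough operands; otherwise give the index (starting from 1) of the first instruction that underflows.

0

-8      -8
dup     -8 -8
-       0
drop    (empty)
8       8
drop    (empty)
-1      -1
negate  1
4       1 4
dup     1 4 4
over    1 4 4 4
+       1 4 8
*       1 32
-4      1 32 -4
/       1 -8
swap    -8 1
drop    -8
3       -8 3
negate  -8 -3
swap    -3 -8
dup     -3 -8 -8
over    -3 -8 -8 -8
*       -3 -8 64
+       -3 56
swap    56 -3
dup     56 -3 -3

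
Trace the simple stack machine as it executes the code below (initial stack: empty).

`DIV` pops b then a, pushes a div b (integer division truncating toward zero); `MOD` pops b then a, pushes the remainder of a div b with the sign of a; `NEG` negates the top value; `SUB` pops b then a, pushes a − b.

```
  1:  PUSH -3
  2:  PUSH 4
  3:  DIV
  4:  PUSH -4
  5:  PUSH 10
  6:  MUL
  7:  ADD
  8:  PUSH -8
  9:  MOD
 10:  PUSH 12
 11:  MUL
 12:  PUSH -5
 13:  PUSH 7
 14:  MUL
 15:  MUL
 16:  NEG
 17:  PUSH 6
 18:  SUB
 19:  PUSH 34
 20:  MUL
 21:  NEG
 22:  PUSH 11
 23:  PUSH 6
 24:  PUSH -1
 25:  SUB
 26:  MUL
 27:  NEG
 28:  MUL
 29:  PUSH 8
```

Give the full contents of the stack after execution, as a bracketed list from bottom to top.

PUSH -3 : -3
PUSH 4  : -3 4
DIV     : 0
PUSH -4 : 0 -4
PUSH 10 : 0 -4 10
MUL     : 0 -40
ADD     : -40
PUSH -8 : -40 -8
MOD     : 0
PUSH 12 : 0 12
MUL     : 0
PUSH -5 : 0 -5
PUSH 7  : 0 -5 7
MUL     : 0 -35
MUL     : 0
NEG     : 0
PUSH 6  : 0 6
SUB     : -6
PUSH 34 : -6 34
MUL     : -204
NEG     : 204
PUSH 11 : 204 11
PUSH 6  : 204 11 6
PUSH -1 : 204 11 6 -1
SUB     : 204 11 7
MUL     : 204 77
NEG     : 204 -77
MUL     : -15708
PUSH 8  : -15708 8

[-15708, 8]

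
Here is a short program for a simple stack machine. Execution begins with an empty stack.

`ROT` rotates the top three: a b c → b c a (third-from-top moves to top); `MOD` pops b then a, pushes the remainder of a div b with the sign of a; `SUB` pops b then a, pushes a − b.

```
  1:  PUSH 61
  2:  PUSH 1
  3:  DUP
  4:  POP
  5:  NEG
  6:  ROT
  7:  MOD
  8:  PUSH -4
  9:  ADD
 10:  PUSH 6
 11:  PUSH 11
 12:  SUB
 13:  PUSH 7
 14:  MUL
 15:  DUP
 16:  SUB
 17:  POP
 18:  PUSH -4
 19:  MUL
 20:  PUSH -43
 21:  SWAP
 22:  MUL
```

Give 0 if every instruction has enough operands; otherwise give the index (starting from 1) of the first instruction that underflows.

PUSH 61  61
PUSH 1   61 1
DUP      61 1 1
POP      61 1
NEG      61 -1
ROT  — needs 3 operands, stack has 2 → underflow

6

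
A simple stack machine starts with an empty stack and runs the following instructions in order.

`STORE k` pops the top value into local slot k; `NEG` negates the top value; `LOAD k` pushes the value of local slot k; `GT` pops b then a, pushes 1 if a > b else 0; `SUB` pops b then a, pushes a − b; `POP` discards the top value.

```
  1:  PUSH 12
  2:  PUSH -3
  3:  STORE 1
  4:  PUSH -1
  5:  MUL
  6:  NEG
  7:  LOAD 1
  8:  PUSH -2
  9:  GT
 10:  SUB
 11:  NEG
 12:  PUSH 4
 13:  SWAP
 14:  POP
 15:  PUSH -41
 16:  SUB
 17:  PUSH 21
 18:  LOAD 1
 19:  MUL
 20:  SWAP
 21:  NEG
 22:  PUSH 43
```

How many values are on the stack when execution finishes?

3

PUSH 12  -> 12
PUSH -3  -> 12 -3
STORE 1  -> 12
PUSH -1  -> 12 -1
MUL      -> -12
NEG      -> 12
LOAD 1   -> 12 -3
PUSH -2  -> 12 -3 -2
GT       -> 12 0
SUB      -> 12
NEG      -> -12
PUSH 4   -> -12 4
SWAP     -> 4 -12
POP      -> 4
PUSH -41 -> 4 -41
SUB      -> 45
PUSH 21  -> 45 21
LOAD 1   -> 45 21 -3
MUL      -> 45 -63
SWAP     -> -63 45
NEG      -> -63 -45
PUSH 43  -> -63 -45 43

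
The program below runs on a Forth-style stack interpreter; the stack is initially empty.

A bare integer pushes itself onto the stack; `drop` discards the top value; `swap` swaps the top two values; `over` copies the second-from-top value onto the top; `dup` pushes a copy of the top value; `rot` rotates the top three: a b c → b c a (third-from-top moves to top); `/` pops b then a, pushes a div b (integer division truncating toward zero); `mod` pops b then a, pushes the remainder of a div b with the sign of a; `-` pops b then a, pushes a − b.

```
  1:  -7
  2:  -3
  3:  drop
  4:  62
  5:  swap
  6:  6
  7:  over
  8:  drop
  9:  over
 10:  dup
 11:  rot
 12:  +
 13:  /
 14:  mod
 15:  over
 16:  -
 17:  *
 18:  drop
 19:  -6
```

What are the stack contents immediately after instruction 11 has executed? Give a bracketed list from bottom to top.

[62, -7, -7, -7, 6]

-7   : -7
-3   : -7 -3
drop : -7
62   : -7 62
swap : 62 -7
6    : 62 -7 6
over : 62 -7 6 -7
drop : 62 -7 6
over : 62 -7 6 -7
dup  : 62 -7 6 -7 -7
rot  : 62 -7 -7 -7 6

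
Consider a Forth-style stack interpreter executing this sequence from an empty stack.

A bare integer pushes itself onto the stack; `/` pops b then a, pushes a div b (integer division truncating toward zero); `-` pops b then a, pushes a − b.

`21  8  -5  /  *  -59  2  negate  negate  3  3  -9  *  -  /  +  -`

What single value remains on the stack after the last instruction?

38

21     → [21]
8      → [21, 8]
-5     → [21, 8, -5]
/      → [21, -1]
*      → [-21]
-59    → [-21, -59]
2      → [-21, -59, 2]
negate → [-21, -59, -2]
negate → [-21, -59, 2]
3      → [-21, -59, 2, 3]
3      → [-21, -59, 2, 3, 3]
-9     → [-21, -59, 2, 3, 3, -9]
*      → [-21, -59, 2, 3, -27]
-      → [-21, -59, 2, 30]
/      → [-21, -59, 0]
+      → [-21, -59]
-      → [38]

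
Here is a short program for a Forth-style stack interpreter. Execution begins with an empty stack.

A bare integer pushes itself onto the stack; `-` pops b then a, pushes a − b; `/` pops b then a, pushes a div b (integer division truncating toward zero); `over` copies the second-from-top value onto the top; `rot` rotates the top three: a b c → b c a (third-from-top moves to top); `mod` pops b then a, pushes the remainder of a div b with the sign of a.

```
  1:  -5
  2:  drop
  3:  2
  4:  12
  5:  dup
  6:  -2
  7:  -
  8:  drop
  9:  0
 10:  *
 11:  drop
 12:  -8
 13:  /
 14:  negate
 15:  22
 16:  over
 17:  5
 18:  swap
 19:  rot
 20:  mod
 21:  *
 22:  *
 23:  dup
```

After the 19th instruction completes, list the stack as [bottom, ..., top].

[0, 5, 0, 22]

-5     : [-5]
drop   : []
2      : [2]
12     : [2, 12]
dup    : [2, 12, 12]
-2     : [2, 12, 12, -2]
-      : [2, 12, 14]
drop   : [2, 12]
0      : [2, 12, 0]
*      : [2, 0]
drop   : [2]
-8     : [2, -8]
/      : [0]
negate : [0]
22     : [0, 22]
over   : [0, 22, 0]
5      : [0, 22, 0, 5]
swap   : [0, 22, 5, 0]
rot    : [0, 5, 0, 22]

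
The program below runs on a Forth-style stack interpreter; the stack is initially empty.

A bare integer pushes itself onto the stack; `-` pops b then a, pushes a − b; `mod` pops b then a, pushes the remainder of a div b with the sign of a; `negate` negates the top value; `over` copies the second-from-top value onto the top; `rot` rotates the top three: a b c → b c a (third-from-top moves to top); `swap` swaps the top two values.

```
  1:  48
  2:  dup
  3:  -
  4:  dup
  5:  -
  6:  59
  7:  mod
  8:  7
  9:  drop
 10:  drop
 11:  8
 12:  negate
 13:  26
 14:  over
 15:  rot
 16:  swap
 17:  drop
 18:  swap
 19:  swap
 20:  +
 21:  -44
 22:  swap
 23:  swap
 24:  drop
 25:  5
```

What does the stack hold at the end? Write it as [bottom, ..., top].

[18, 5]

48     -> [48]
dup    -> [48, 48]
-      -> [0]
dup    -> [0, 0]
-      -> [0]
59     -> [0, 59]
mod    -> [0]
7      -> [0, 7]
drop   -> [0]
drop   -> []
8      -> [8]
negate -> [-8]
26     -> [-8, 26]
over   -> [-8, 26, -8]
rot    -> [26, -8, -8]
swap   -> [26, -8, -8]
drop   -> [26, -8]
swap   -> [-8, 26]
swap   -> [26, -8]
+      -> [18]
-44    -> [18, -44]
swap   -> [-44, 18]
swap   -> [18, -44]
drop   -> [18]
5      -> [18, 5]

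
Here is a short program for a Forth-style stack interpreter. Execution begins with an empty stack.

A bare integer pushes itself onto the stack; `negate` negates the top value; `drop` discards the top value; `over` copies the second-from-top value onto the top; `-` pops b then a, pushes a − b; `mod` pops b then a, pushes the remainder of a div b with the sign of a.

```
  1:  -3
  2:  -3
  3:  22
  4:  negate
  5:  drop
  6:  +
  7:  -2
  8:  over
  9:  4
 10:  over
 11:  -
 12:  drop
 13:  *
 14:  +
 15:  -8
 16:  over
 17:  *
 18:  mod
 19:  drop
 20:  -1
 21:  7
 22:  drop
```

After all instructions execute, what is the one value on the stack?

-3     → [-3]
-3     → [-3, -3]
22     → [-3, -3, 22]
negate → [-3, -3, -22]
drop   → [-3, -3]
+      → [-6]
-2     → [-6, -2]
over   → [-6, -2, -6]
4      → [-6, -2, -6, 4]
over   → [-6, -2, -6, 4, -6]
-      → [-6, -2, -6, 10]
drop   → [-6, -2, -6]
*      → [-6, 12]
+      → [6]
-8     → [6, -8]
over   → [6, -8, 6]
*      → [6, -48]
mod    → [6]
drop   → []
-1     → [-1]
7      → [-1, 7]
drop   → [-1]

-1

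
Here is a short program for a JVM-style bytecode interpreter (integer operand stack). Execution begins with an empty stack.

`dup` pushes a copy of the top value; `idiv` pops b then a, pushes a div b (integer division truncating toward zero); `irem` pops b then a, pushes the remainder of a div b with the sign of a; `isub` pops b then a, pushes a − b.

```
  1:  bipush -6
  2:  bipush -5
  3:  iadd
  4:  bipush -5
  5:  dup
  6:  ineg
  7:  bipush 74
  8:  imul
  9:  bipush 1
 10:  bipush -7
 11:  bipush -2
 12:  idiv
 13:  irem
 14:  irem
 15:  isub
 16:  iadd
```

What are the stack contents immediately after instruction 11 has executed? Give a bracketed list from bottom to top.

[-11, -5, 370, 1, -7, -2]

bipush -6  [-6]
bipush -5  [-6, -5]
iadd       [-11]
bipush -5  [-11, -5]
dup        [-11, -5, -5]
ineg       [-11, -5, 5]
bipush 74  [-11, -5, 5, 74]
imul       [-11, -5, 370]
bipush 1   [-11, -5, 370, 1]
bipush -7  [-11, -5, 370, 1, -7]
bipush -2  [-11, -5, 370, 1, -7, -2]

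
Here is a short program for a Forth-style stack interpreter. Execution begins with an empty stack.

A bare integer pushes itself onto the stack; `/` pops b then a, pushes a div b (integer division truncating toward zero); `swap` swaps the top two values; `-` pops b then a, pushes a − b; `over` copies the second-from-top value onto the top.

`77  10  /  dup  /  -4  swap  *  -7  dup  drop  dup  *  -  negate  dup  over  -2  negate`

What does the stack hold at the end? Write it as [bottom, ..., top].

77     → 77
10     → 77 10
/      → 7
dup    → 7 7
/      → 1
-4     → 1 -4
swap   → -4 1
*      → -4
-7     → -4 -7
dup    → -4 -7 -7
drop   → -4 -7
dup    → -4 -7 -7
*      → -4 49
-      → -53
negate → 53
dup    → 53 53
over   → 53 53 53
-2     → 53 53 53 -2
negate → 53 53 53 2

[53, 53, 53, 2]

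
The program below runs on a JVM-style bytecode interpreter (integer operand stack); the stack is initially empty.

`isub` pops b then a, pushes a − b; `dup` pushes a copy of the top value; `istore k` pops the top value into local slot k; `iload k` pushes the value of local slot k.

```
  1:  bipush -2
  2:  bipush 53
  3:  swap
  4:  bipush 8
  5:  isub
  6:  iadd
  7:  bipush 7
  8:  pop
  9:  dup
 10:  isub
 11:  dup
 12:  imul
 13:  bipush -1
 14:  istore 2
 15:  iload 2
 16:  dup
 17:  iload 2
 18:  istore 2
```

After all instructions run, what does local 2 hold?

-1

bipush -2 : -2
bipush 53 : -2 53
swap      : 53 -2
bipush 8  : 53 -2 8
isub      : 53 -10
iadd      : 43
bipush 7  : 43 7
pop       : 43
dup       : 43 43
isub      : 0
dup       : 0 0
imul      : 0
bipush -1 : 0 -1
istore 2  : 0
iload 2   : 0 -1
dup       : 0 -1 -1
iload 2   : 0 -1 -1 -1
istore 2  : 0 -1 -1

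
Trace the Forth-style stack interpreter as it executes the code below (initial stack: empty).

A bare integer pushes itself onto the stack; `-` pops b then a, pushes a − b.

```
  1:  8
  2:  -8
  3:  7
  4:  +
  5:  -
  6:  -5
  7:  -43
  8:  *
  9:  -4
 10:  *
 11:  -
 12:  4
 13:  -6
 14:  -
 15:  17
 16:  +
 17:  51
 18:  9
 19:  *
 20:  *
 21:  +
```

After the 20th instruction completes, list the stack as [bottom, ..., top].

8   -> 8
-8  -> 8 -8
7   -> 8 -8 7
+   -> 8 -1
-   -> 9
-5  -> 9 -5
-43 -> 9 -5 -43
*   -> 9 215
-4  -> 9 215 -4
*   -> 9 -860
-   -> 869
4   -> 869 4
-6  -> 869 4 -6
-   -> 869 10
17  -> 869 10 17
+   -> 869 27
51  -> 869 27 51
9   -> 869 27 51 9
*   -> 869 27 459
*   -> 869 12393

[869, 12393]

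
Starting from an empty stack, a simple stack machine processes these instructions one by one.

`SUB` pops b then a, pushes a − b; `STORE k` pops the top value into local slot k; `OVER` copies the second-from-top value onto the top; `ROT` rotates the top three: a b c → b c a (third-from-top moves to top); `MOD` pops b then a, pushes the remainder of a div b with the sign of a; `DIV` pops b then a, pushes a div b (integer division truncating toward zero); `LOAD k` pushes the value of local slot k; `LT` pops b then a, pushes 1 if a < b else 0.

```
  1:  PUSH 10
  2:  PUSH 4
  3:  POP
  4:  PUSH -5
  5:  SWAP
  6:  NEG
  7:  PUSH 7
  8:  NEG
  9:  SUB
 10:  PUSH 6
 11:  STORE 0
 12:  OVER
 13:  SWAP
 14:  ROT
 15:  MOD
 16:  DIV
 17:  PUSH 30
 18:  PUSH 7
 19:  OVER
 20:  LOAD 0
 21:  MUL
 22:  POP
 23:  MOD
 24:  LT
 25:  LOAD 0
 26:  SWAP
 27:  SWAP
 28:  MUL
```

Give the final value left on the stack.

PUSH 10 → 10
PUSH 4  → 10 4
POP     → 10
PUSH -5 → 10 -5
SWAP    → -5 10
NEG     → -5 -10
PUSH 7  → -5 -10 7
NEG     → -5 -10 -7
SUB     → -5 -3
PUSH 6  → -5 -3 6
STORE 0 → -5 -3
OVER    → -5 -3 -5
SWAP    → -5 -5 -3
ROT     → -5 -3 -5
MOD     → -5 -3
DIV     → 1
PUSH 30 → 1 30
PUSH 7  → 1 30 7
OVER    → 1 30 7 30
LOAD 0  → 1 30 7 30 6
MUL     → 1 30 7 180
POP     → 1 30 7
MOD     → 1 2
LT      → 1
LOAD 0  → 1 6
SWAP    → 6 1
SWAP    → 1 6
MUL     → 6

6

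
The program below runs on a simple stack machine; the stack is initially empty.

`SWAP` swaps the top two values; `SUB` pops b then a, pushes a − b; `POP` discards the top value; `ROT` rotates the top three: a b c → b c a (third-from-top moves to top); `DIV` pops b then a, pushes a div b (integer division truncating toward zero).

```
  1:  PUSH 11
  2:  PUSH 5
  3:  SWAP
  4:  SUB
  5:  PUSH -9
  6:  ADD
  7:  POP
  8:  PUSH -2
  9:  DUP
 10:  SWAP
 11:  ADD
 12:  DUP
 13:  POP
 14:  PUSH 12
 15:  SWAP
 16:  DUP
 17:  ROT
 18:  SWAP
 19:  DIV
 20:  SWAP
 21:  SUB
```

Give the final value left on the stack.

PUSH 11  [11]
PUSH 5   [11, 5]
SWAP     [5, 11]
SUB      [-6]
PUSH -9  [-6, -9]
ADD      [-15]
POP      []
PUSH -2  [-2]
DUP      [-2, -2]
SWAP     [-2, -2]
ADD      [-4]
DUP      [-4, -4]
POP      [-4]
PUSH 12  [-4, 12]
SWAP     [12, -4]
DUP      [12, -4, -4]
ROT      [-4, -4, 12]
SWAP     [-4, 12, -4]
DIV      [-4, -3]
SWAP     [-3, -4]
SUB      [1]

1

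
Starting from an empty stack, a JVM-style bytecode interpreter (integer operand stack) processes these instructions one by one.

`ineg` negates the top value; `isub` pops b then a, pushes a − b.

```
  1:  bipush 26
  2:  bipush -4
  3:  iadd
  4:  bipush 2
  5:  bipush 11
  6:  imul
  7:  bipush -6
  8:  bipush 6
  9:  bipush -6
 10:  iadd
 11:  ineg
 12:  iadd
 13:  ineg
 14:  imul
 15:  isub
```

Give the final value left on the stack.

-110

bipush 26 -> 26
bipush -4 -> 26 -4
iadd      -> 22
bipush 2  -> 22 2
bipush 11 -> 22 2 11
imul      -> 22 22
bipush -6 -> 22 22 -6
bipush 6  -> 22 22 -6 6
bipush -6 -> 22 22 -6 6 -6
iadd      -> 22 22 -6 0
ineg      -> 22 22 -6 0
iadd      -> 22 22 -6
ineg      -> 22 22 6
imul      -> 22 132
isub      -> -110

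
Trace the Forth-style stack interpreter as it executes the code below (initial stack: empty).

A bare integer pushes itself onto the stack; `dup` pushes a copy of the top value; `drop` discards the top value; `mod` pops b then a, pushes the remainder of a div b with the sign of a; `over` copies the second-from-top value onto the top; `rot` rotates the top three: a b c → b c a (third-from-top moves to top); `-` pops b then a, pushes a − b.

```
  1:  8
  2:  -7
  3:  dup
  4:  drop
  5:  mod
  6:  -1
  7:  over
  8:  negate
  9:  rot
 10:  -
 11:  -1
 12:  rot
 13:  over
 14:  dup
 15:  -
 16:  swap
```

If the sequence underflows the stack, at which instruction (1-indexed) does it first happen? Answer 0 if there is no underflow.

0

8      -> 8
-7     -> 8 -7
dup    -> 8 -7 -7
drop   -> 8 -7
mod    -> 1
-1     -> 1 -1
over   -> 1 -1 1
negate -> 1 -1 -1
rot    -> -1 -1 1
-      -> -1 -2
-1     -> -1 -2 -1
rot    -> -2 -1 -1
over   -> -2 -1 -1 -1
dup    -> -2 -1 -1 -1 -1
-      -> -2 -1 -1 0
swap   -> -2 -1 0 -1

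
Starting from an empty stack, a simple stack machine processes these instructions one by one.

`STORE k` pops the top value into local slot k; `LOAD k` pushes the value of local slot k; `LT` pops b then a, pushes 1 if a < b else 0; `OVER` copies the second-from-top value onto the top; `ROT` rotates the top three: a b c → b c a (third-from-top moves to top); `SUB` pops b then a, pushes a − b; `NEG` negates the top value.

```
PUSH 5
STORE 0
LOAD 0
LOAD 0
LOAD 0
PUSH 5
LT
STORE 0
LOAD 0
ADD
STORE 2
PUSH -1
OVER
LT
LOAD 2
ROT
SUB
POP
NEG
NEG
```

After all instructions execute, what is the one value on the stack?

PUSH 5   5
STORE 0  (empty)
LOAD 0   5
LOAD 0   5 5
LOAD 0   5 5 5
PUSH 5   5 5 5 5
LT       5 5 0
STORE 0  5 5
LOAD 0   5 5 0
ADD      5 5
STORE 2  5
PUSH -1  5 -1
OVER     5 -1 5
LT       5 1
LOAD 2   5 1 5
ROT      1 5 5
SUB      1 0
POP      1
NEG      -1
NEG      1

1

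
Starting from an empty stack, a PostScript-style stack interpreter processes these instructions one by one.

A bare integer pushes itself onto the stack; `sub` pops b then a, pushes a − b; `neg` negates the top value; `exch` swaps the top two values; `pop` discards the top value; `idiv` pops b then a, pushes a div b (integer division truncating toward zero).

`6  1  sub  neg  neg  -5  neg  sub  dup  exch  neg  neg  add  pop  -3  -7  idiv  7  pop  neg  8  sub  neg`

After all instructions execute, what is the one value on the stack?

6    → 6
1    → 6 1
sub  → 5
neg  → -5
neg  → 5
-5   → 5 -5
neg  → 5 5
sub  → 0
dup  → 0 0
exch → 0 0
neg  → 0 0
neg  → 0 0
add  → 0
pop  → (empty)
-3   → -3
-7   → -3 -7
idiv → 0
7    → 0 7
pop  → 0
neg  → 0
8    → 0 8
sub  → -8
neg  → 8

8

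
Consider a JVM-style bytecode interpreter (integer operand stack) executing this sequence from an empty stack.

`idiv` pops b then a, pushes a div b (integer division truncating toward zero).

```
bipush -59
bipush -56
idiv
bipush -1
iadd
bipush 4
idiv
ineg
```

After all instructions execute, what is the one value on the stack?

bipush -59 : -59
bipush -56 : -59 -56
idiv       : 1
bipush -1  : 1 -1
iadd       : 0
bipush 4   : 0 4
idiv       : 0
ineg       : 0

0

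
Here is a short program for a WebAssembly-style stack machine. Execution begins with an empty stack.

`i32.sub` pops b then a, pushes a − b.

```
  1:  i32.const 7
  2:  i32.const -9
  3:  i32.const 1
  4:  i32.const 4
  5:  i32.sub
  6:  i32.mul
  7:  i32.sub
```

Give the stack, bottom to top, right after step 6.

i32.const 7   7
i32.const -9  7 -9
i32.const 1   7 -9 1
i32.const 4   7 -9 1 4
i32.sub       7 -9 -3
i32.mul       7 27

[7, 27]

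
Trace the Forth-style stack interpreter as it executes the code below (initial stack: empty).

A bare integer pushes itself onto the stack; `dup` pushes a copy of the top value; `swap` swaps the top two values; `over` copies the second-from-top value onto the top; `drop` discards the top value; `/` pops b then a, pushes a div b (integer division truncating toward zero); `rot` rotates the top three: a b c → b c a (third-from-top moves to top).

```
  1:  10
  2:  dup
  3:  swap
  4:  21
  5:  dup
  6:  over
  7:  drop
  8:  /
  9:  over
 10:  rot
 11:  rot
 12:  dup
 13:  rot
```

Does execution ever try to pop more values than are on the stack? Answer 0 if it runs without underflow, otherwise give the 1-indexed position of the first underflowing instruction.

0

10    [10]
dup   [10, 10]
swap  [10, 10]
21    [10, 10, 21]
dup   [10, 10, 21, 21]
over  [10, 10, 21, 21, 21]
drop  [10, 10, 21, 21]
/     [10, 10, 1]
over  [10, 10, 1, 10]
rot   [10, 1, 10, 10]
rot   [10, 10, 10, 1]
dup   [10, 10, 10, 1, 1]
rot   [10, 10, 1, 1, 10]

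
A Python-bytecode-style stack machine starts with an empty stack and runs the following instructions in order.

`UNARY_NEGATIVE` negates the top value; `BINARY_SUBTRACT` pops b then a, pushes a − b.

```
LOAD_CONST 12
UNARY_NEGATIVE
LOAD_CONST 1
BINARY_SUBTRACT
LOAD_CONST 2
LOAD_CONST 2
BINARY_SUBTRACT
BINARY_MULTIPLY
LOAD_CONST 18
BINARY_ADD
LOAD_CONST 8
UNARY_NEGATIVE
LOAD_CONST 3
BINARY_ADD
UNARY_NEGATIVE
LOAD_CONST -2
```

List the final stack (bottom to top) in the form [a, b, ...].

[18, 5, -2]

LOAD_CONST 12   : 12
UNARY_NEGATIVE  : -12
LOAD_CONST 1    : -12 1
BINARY_SUBTRACT : -13
LOAD_CONST 2    : -13 2
LOAD_CONST 2    : -13 2 2
BINARY_SUBTRACT : -13 0
BINARY_MULTIPLY : 0
LOAD_CONST 18   : 0 18
BINARY_ADD      : 18
LOAD_CONST 8    : 18 8
UNARY_NEGATIVE  : 18 -8
LOAD_CONST 3    : 18 -8 3
BINARY_ADD      : 18 -5
UNARY_NEGATIVE  : 18 5
LOAD_CONST -2   : 18 5 -2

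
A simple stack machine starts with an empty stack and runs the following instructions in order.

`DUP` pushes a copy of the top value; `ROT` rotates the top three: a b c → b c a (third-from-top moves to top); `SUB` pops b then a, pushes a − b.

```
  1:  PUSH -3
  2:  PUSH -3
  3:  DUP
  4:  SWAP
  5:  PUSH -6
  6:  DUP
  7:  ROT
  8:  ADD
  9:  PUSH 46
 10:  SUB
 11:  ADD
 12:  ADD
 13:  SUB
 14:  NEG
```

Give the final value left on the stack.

PUSH -3  [-3]
PUSH -3  [-3, -3]
DUP      [-3, -3, -3]
SWAP     [-3, -3, -3]
PUSH -6  [-3, -3, -3, -6]
DUP      [-3, -3, -3, -6, -6]
ROT      [-3, -3, -6, -6, -3]
ADD      [-3, -3, -6, -9]
PUSH 46  [-3, -3, -6, -9, 46]
SUB      [-3, -3, -6, -55]
ADD      [-3, -3, -61]
ADD      [-3, -64]
SUB      [61]
NEG      [-61]

-61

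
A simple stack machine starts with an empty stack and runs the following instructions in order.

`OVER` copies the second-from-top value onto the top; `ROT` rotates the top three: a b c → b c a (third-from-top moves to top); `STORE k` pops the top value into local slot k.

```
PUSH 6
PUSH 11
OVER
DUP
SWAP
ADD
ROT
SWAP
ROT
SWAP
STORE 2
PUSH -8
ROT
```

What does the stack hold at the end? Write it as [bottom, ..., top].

PUSH 6  : [6]
PUSH 11 : [6, 11]
OVER    : [6, 11, 6]
DUP     : [6, 11, 6, 6]
SWAP    : [6, 11, 6, 6]
ADD     : [6, 11, 12]
ROT     : [11, 12, 6]
SWAP    : [11, 6, 12]
ROT     : [6, 12, 11]
SWAP    : [6, 11, 12]
STORE 2 : [6, 11]
PUSH -8 : [6, 11, -8]
ROT     : [11, -8, 6]

[11, -8, 6]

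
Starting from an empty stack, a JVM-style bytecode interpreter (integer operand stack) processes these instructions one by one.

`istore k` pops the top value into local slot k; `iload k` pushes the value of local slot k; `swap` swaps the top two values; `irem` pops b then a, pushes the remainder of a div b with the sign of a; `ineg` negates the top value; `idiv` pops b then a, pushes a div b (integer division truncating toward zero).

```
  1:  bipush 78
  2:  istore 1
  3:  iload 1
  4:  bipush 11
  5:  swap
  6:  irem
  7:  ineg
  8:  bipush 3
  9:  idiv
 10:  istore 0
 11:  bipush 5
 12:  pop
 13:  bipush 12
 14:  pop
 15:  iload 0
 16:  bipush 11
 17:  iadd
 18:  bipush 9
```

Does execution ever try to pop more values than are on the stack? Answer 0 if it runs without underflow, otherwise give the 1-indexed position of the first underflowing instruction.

0

bipush 78 : 78
istore 1  : (empty)
iload 1   : 78
bipush 11 : 78 11
swap      : 11 78
irem      : 11
ineg      : -11
bipush 3  : -11 3
idiv      : -3
istore 0  : (empty)
bipush 5  : 5
pop       : (empty)
bipush 12 : 12
pop       : (empty)
iload 0   : -3
bipush 11 : -3 11
iadd      : 8
bipush 9  : 8 9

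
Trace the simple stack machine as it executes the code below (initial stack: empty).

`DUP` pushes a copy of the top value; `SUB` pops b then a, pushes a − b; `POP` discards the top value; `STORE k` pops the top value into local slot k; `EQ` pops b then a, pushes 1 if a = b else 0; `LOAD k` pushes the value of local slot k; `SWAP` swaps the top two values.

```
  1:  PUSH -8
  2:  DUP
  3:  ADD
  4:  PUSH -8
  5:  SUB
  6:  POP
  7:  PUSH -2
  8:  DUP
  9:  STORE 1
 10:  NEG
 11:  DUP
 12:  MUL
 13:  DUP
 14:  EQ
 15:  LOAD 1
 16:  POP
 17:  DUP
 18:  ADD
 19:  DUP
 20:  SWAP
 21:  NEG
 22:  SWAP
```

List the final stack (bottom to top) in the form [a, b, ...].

[-2, 2]

PUSH -8 -> -8
DUP     -> -8 -8
ADD     -> -16
PUSH -8 -> -16 -8
SUB     -> -8
POP     -> (empty)
PUSH -2 -> -2
DUP     -> -2 -2
STORE 1 -> -2
NEG     -> 2
DUP     -> 2 2
MUL     -> 4
DUP     -> 4 4
EQ      -> 1
LOAD 1  -> 1 -2
POP     -> 1
DUP     -> 1 1
ADD     -> 2
DUP     -> 2 2
SWAP    -> 2 2
NEG     -> 2 -2
SWAP    -> -2 2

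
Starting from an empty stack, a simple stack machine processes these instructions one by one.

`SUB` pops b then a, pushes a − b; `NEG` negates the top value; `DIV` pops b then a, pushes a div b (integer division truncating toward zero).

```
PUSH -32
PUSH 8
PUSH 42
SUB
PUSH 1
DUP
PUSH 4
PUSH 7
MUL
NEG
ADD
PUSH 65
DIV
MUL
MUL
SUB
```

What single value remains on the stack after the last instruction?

-32

PUSH -32 : [-32]
PUSH 8   : [-32, 8]
PUSH 42  : [-32, 8, 42]
SUB      : [-32, -34]
PUSH 1   : [-32, -34, 1]
DUP      : [-32, -34, 1, 1]
PUSH 4   : [-32, -34, 1, 1, 4]
PUSH 7   : [-32, -34, 1, 1, 4, 7]
MUL      : [-32, -34, 1, 1, 28]
NEG      : [-32, -34, 1, 1, -28]
ADD      : [-32, -34, 1, -27]
PUSH 65  : [-32, -34, 1, -27, 65]
DIV      : [-32, -34, 1, 0]
MUL      : [-32, -34, 0]
MUL      : [-32, 0]
SUB      : [-32]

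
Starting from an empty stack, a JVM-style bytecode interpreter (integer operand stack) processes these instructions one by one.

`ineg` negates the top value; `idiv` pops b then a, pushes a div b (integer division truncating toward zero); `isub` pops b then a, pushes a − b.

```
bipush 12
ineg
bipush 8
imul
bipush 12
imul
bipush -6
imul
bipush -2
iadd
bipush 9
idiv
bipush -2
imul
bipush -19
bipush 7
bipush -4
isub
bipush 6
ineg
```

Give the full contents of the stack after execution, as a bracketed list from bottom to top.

bipush 12   12
ineg        -12
bipush 8    -12 8
imul        -96
bipush 12   -96 12
imul        -1152
bipush -6   -1152 -6
imul        6912
bipush -2   6912 -2
iadd        6910
bipush 9    6910 9
idiv        767
bipush -2   767 -2
imul        -1534
bipush -19  -1534 -19
bipush 7    -1534 -19 7
bipush -4   -1534 -19 7 -4
isub        -1534 -19 11
bipush 6    -1534 -19 11 6
ineg        -1534 -19 11 -6

[-1534, -19, 11, -6]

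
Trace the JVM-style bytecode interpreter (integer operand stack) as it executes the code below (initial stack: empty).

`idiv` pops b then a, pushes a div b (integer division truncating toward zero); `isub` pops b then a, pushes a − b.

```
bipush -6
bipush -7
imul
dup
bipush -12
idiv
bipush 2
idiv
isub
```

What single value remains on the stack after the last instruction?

43

bipush -6   -6
bipush -7   -6 -7
imul        42
dup         42 42
bipush -12  42 42 -12
idiv        42 -3
bipush 2    42 -3 2
idiv        42 -1
isub        43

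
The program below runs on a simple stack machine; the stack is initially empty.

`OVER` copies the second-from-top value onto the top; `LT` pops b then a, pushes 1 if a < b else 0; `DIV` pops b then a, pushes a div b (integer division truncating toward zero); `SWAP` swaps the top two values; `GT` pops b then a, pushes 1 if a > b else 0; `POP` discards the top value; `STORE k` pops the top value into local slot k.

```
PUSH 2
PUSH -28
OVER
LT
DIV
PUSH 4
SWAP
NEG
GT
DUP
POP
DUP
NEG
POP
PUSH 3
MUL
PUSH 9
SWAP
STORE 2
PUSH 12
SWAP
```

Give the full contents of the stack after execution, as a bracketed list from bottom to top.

[12, 9]

PUSH 2   -> [2]
PUSH -28 -> [2, -28]
OVER     -> [2, -28, 2]
LT       -> [2, 1]
DIV      -> [2]
PUSH 4   -> [2, 4]
SWAP     -> [4, 2]
NEG      -> [4, -2]
GT       -> [1]
DUP      -> [1, 1]
POP      -> [1]
DUP      -> [1, 1]
NEG      -> [1, -1]
POP      -> [1]
PUSH 3   -> [1, 3]
MUL      -> [3]
PUSH 9   -> [3, 9]
SWAP     -> [9, 3]
STORE 2  -> [9]
PUSH 12  -> [9, 12]
SWAP     -> [12, 9]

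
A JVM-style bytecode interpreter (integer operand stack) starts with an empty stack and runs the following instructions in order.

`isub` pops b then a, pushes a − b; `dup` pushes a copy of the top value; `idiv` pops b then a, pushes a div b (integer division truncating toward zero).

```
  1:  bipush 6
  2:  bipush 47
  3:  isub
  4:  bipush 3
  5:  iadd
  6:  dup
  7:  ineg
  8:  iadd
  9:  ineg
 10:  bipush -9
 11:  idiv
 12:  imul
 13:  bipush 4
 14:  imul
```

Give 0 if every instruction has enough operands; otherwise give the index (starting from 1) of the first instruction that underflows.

bipush 6   [6]
bipush 47  [6, 47]
isub       [-41]
bipush 3   [-41, 3]
iadd       [-38]
dup        [-38, -38]
ineg       [-38, 38]
iadd       [0]
ineg       [0]
bipush -9  [0, -9]
idiv       [0]
imul  — needs 2 operands, stack has 1 → underflow

12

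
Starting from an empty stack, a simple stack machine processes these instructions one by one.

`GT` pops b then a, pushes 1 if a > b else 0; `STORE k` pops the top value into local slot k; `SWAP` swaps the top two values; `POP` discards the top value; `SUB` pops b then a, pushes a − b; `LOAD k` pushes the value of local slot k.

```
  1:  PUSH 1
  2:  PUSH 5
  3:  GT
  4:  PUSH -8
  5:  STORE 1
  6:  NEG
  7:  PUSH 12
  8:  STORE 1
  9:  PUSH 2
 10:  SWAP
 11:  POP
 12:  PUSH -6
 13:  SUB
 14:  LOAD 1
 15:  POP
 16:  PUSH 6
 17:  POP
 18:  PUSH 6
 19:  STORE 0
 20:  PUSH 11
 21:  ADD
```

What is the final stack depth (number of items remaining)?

1

PUSH 1  : 1
PUSH 5  : 1 5
GT      : 0
PUSH -8 : 0 -8
STORE 1 : 0
NEG     : 0
PUSH 12 : 0 12
STORE 1 : 0
PUSH 2  : 0 2
SWAP    : 2 0
POP     : 2
PUSH -6 : 2 -6
SUB     : 8
LOAD 1  : 8 12
POP     : 8
PUSH 6  : 8 6
POP     : 8
PUSH 6  : 8 6
STORE 0 : 8
PUSH 11 : 8 11
ADD     : 19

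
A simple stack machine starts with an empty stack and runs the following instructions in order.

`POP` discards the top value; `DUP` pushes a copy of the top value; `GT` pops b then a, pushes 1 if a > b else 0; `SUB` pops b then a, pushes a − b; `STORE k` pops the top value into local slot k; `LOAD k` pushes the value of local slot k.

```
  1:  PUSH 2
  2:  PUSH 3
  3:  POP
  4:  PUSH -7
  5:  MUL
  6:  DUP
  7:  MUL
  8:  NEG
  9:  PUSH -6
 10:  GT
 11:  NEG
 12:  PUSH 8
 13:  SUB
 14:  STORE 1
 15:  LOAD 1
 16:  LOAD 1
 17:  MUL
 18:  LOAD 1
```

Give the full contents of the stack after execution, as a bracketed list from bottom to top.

[64, -8]

PUSH 2  → [2]
PUSH 3  → [2, 3]
POP     → [2]
PUSH -7 → [2, -7]
MUL     → [-14]
DUP     → [-14, -14]
MUL     → [196]
NEG     → [-196]
PUSH -6 → [-196, -6]
GT      → [0]
NEG     → [0]
PUSH 8  → [0, 8]
SUB     → [-8]
STORE 1 → []
LOAD 1  → [-8]
LOAD 1  → [-8, -8]
MUL     → [64]
LOAD 1  → [64, -8]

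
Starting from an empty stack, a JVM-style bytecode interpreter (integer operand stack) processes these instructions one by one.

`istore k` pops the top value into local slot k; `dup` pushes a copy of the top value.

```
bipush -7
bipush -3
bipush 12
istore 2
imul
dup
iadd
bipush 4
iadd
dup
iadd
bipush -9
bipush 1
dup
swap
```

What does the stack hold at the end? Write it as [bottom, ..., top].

[92, -9, 1, 1]

bipush -7  [-7]
bipush -3  [-7, -3]
bipush 12  [-7, -3, 12]
istore 2   [-7, -3]
imul       [21]
dup        [21, 21]
iadd       [42]
bipush 4   [42, 4]
iadd       [46]
dup        [46, 46]
iadd       [92]
bipush -9  [92, -9]
bipush 1   [92, -9, 1]
dup        [92, -9, 1, 1]
swap       [92, -9, 1, 1]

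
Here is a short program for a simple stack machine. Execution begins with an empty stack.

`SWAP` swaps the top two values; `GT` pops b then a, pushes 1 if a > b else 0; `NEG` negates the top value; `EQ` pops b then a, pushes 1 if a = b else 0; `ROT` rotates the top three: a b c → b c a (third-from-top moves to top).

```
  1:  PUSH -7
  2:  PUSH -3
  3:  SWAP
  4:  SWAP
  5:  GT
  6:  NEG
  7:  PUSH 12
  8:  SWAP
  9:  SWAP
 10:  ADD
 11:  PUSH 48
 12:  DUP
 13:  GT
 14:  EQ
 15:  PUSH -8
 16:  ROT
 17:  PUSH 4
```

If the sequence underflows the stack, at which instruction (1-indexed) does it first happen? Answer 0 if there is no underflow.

PUSH -7 : -7
PUSH -3 : -7 -3
SWAP    : -3 -7
SWAP    : -7 -3
GT      : 0
NEG     : 0
PUSH 12 : 0 12
SWAP    : 12 0
SWAP    : 0 12
ADD     : 12
PUSH 48 : 12 48
DUP     : 12 48 48
GT      : 12 0
EQ      : 0
PUSH -8 : 0 -8
ROT  — needs 3 operands, stack has 2 → underflow

16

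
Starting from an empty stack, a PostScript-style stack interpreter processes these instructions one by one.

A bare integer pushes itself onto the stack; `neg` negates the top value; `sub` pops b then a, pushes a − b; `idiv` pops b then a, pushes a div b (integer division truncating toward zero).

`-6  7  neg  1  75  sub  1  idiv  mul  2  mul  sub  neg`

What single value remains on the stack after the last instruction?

-6   → -6
7    → -6 7
neg  → -6 -7
1    → -6 -7 1
75   → -6 -7 1 75
sub  → -6 -7 -74
1    → -6 -7 -74 1
idiv → -6 -7 -74
mul  → -6 518
2    → -6 518 2
mul  → -6 1036
sub  → -1042
neg  → 1042

1042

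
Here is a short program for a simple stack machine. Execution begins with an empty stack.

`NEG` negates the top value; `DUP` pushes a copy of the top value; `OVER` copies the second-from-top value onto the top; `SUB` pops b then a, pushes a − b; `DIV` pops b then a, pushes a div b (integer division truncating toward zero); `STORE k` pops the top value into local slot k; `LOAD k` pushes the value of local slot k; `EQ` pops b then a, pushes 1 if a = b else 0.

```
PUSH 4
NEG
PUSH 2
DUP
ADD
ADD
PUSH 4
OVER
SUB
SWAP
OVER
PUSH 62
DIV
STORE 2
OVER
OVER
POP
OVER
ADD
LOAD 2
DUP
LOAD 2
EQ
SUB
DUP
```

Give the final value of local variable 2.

0

PUSH 4  : 4
NEG     : -4
PUSH 2  : -4 2
DUP     : -4 2 2
ADD     : -4 4
ADD     : 0
PUSH 4  : 0 4
OVER    : 0 4 0
SUB     : 0 4
SWAP    : 4 0
OVER    : 4 0 4
PUSH 62 : 4 0 4 62
DIV     : 4 0 0
STORE 2 : 4 0
OVER    : 4 0 4
OVER    : 4 0 4 0
POP     : 4 0 4
OVER    : 4 0 4 0
ADD     : 4 0 4
LOAD 2  : 4 0 4 0
DUP     : 4 0 4 0 0
LOAD 2  : 4 0 4 0 0 0
EQ      : 4 0 4 0 1
SUB     : 4 0 4 -1
DUP     : 4 0 4 -1 -1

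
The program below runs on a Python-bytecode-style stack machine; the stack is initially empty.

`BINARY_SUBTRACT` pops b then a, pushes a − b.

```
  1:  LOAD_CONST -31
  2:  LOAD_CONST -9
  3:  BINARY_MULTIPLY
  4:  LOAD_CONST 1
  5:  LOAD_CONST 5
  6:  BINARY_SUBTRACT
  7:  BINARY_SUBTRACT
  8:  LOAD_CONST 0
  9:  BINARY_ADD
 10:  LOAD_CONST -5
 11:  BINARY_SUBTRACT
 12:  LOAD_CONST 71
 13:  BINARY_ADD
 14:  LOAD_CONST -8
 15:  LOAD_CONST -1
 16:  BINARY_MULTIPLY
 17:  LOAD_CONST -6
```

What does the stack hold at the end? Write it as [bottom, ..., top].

[359, 8, -6]

LOAD_CONST -31  : -31
LOAD_CONST -9   : -31 -9
BINARY_MULTIPLY : 279
LOAD_CONST 1    : 279 1
LOAD_CONST 5    : 279 1 5
BINARY_SUBTRACT : 279 -4
BINARY_SUBTRACT : 283
LOAD_CONST 0    : 283 0
BINARY_ADD      : 283
LOAD_CONST -5   : 283 -5
BINARY_SUBTRACT : 288
LOAD_CONST 71   : 288 71
BINARY_ADD      : 359
LOAD_CONST -8   : 359 -8
LOAD_CONST -1   : 359 -8 -1
BINARY_MULTIPLY : 359 8
LOAD_CONST -6   : 359 8 -6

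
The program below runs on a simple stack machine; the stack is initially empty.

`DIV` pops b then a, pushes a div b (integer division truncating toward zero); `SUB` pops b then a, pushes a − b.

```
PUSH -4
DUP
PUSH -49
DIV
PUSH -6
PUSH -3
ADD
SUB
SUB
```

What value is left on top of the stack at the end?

PUSH -4  -> -4
DUP      -> -4 -4
PUSH -49 -> -4 -4 -49
DIV      -> -4 0
PUSH -6  -> -4 0 -6
PUSH -3  -> -4 0 -6 -3
ADD      -> -4 0 -9
SUB      -> -4 9
SUB      -> -13

-13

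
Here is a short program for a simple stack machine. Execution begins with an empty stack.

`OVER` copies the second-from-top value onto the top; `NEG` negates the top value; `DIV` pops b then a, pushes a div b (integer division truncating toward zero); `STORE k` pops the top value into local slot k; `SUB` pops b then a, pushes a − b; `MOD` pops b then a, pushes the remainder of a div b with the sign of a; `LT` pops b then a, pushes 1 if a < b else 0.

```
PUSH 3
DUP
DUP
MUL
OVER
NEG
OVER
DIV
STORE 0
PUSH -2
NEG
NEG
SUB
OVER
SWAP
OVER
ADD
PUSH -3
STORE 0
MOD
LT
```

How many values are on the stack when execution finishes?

1

PUSH 3  → 3
DUP     → 3 3
DUP     → 3 3 3
MUL     → 3 9
OVER    → 3 9 3
NEG     → 3 9 -3
OVER    → 3 9 -3 9
DIV     → 3 9 0
STORE 0 → 3 9
PUSH -2 → 3 9 -2
NEG     → 3 9 2
NEG     → 3 9 -2
SUB     → 3 11
OVER    → 3 11 3
SWAP    → 3 3 11
OVER    → 3 3 11 3
ADD     → 3 3 14
PUSH -3 → 3 3 14 -3
STORE 0 → 3 3 14
MOD     → 3 3
LT      → 0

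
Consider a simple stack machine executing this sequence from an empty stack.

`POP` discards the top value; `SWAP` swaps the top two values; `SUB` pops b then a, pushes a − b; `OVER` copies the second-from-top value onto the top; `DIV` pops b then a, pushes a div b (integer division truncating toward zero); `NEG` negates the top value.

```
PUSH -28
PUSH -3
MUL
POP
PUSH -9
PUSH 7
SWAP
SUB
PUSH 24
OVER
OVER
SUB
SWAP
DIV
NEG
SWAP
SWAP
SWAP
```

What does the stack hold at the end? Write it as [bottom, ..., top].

PUSH -28 : [-28]
PUSH -3  : [-28, -3]
MUL      : [84]
POP      : []
PUSH -9  : [-9]
PUSH 7   : [-9, 7]
SWAP     : [7, -9]
SUB      : [16]
PUSH 24  : [16, 24]
OVER     : [16, 24, 16]
OVER     : [16, 24, 16, 24]
SUB      : [16, 24, -8]
SWAP     : [16, -8, 24]
DIV      : [16, 0]
NEG      : [16, 0]
SWAP     : [0, 16]
SWAP     : [16, 0]
SWAP     : [0, 16]

[0, 16]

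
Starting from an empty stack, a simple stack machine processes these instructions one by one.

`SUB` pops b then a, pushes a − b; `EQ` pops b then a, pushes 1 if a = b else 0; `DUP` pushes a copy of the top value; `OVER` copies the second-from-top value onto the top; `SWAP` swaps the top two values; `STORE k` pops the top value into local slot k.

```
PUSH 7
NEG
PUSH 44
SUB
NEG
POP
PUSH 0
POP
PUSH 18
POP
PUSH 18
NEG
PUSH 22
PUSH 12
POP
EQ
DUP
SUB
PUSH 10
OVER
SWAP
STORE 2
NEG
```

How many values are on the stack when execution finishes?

2

PUSH 7  → 7
NEG     → -7
PUSH 44 → -7 44
SUB     → -51
NEG     → 51
POP     → (empty)
PUSH 0  → 0
POP     → (empty)
PUSH 18 → 18
POP     → (empty)
PUSH 18 → 18
NEG     → -18
PUSH 22 → -18 22
PUSH 12 → -18 22 12
POP     → -18 22
EQ      → 0
DUP     → 0 0
SUB     → 0
PUSH 10 → 0 10
OVER    → 0 10 0
SWAP    → 0 0 10
STORE 2 → 0 0
NEG     → 0 0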